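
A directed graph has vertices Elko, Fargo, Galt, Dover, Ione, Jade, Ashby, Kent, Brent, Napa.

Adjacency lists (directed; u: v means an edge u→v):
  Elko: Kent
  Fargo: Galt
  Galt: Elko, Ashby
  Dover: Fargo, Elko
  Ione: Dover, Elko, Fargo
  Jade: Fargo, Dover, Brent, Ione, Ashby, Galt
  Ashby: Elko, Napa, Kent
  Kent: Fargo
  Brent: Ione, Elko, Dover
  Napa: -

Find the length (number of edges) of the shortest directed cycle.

For each vertex v, BFS finds the shortest path from v back to v.
The shortest such closed walk is Ashby → Kent → Fargo → Galt → Ashby, length 4.

4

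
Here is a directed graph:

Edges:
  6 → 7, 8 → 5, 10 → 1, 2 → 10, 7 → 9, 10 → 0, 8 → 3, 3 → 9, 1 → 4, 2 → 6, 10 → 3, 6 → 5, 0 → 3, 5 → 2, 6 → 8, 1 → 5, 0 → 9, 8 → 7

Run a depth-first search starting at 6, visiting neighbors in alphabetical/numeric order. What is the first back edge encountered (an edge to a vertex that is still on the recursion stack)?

2→6

DFS from 6 (visiting neighbors in alphabetical/numeric order); mark gray on enter, black on exit:
6 gray
  5 gray
    2 gray
      2→6: 6 is gray → back edge
First back edge: 2 → 6.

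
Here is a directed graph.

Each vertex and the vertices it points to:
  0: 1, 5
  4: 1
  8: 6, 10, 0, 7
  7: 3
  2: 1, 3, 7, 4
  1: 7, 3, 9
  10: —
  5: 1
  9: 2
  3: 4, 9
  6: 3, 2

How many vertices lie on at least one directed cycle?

6

A vertex is on a directed cycle iff it belongs to a strongly connected component of size ≥ 2 (or has a self-loop).
The vertices on cycles are {1, 2, 3, 4, 7, 9} — 6 in total.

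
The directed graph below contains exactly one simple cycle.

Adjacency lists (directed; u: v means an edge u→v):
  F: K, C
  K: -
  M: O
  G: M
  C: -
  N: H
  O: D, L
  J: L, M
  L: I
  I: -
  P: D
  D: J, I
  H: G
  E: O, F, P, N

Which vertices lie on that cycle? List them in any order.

D, J, M, O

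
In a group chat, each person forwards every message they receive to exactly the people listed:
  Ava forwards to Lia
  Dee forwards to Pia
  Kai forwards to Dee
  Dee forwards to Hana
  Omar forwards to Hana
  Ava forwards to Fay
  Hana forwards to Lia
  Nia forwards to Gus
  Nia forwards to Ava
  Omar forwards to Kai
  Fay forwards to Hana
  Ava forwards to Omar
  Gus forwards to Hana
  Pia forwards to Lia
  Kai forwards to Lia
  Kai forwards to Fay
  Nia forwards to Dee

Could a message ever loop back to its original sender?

DFS with white/gray/black marking, starting from Kai:
Kai gray
  Lia gray
  Lia black
  Fay gray
    Hana gray
      Hana→Lia: Lia black — skip
    Hana black
  Fay black
  Dee gray
    Pia gray
      Pia→Lia: Lia black — skip
    Pia black
    Dee→Hana: Hana black — skip
  Dee black
Kai black
Gus gray
  Gus→Hana: Hana black — skip
Gus black
Ava gray
  Omar gray
    Omar→Kai: Kai black — skip
    Omar→Hana: Hana black — skip
  Omar black
  Ava→Lia: Lia black — skip
  Ava→Fay: Fay black — skip
Ava black
Nia gray
  Nia→Gus: Gus black — skip
  Nia→Dee: Dee black — skip
  Nia→Ava: Ava black — skip
Nia black
Every edge goes to a white or black vertex — no back edge, so the graph is acyclic.

No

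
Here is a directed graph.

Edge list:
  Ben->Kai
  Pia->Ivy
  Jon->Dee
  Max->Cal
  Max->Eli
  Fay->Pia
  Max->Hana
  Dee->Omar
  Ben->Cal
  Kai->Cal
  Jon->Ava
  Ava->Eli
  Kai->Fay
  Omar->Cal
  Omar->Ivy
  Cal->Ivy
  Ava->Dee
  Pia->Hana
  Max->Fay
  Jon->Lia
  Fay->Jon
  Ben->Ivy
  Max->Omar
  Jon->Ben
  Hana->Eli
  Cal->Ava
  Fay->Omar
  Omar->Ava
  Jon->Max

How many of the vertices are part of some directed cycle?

A vertex is on a directed cycle iff it belongs to a strongly connected component of size ≥ 2 (or has a self-loop).
The vertices on cycles are {Ava, Ben, Cal, Dee, Fay, Jon, Kai, Max, Omar} — 9 in total.

9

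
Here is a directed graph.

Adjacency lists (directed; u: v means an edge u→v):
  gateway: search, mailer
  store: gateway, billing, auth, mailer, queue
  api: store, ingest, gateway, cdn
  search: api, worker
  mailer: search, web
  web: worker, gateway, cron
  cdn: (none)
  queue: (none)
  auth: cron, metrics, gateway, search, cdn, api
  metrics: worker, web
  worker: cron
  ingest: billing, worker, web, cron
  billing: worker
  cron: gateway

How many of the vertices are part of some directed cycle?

12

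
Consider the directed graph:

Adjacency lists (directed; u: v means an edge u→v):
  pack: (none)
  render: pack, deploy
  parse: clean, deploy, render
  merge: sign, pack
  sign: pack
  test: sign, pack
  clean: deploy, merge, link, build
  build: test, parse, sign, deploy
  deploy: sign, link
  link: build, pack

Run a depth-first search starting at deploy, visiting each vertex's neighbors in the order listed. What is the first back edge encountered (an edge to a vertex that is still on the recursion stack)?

clean→deploy

DFS from deploy (visiting each vertex's neighbors in the order listed); mark gray on enter, black on exit:
deploy gray
  sign gray
    pack gray
    pack black
  sign black
  link gray
    build gray
      test gray
        test→sign: sign black — skip
        test→pack: pack black — skip
      test black
      parse gray
        clean gray
          clean→deploy: deploy is gray → back edge
First back edge: clean → deploy.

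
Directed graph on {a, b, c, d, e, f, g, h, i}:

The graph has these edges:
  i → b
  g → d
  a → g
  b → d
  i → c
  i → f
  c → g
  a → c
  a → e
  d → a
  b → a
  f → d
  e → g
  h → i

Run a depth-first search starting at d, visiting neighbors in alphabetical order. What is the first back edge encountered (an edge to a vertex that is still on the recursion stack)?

DFS from d (visiting neighbors in alphabetical order); mark gray on enter, black on exit:
d gray
  a gray
    c gray
      g gray
        g→d: d is gray → back edge
First back edge: g → d.

g->d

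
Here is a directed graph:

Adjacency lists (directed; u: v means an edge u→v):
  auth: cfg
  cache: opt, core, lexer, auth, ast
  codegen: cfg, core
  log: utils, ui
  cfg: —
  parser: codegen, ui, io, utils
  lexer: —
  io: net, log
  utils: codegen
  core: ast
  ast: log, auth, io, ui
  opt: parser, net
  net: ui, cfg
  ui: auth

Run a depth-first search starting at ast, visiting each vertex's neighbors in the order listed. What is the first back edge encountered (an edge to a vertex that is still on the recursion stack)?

DFS from ast (visiting each vertex's neighbors in the order listed); mark gray on enter, black on exit:
ast gray
  log gray
    utils gray
      codegen gray
        cfg gray
        cfg black
        core gray
          core→ast: ast is gray → back edge
First back edge: core → ast.

core->ast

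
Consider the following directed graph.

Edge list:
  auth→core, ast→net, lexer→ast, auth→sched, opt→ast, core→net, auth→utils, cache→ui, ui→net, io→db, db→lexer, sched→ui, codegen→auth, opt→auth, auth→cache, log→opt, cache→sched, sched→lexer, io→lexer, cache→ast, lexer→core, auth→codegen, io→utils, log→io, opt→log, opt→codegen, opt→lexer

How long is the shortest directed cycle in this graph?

2

For each vertex v, BFS finds the shortest path from v back to v.
The shortest such closed walk is log → opt → log, length 2.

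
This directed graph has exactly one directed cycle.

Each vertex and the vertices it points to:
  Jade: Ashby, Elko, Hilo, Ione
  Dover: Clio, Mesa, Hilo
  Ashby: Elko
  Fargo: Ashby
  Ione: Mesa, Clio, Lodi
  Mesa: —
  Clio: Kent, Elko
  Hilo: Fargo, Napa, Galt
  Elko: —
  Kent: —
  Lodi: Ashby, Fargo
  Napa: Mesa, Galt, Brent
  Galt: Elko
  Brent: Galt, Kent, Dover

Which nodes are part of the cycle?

DFS with gray/black marking from Hilo:
Hilo gray
  Fargo gray
    Ashby gray
      Elko gray
      Elko black
    Ashby black
  Fargo black
  Napa gray
    Mesa gray
    Mesa black
    Galt gray
      Galt→Elko: Elko black — skip
    Galt black
    Brent gray
      Brent→Galt: Galt black — skip
      Kent gray
      Kent black
      Dover gray
        Clio gray
          Clio→Kent: Kent black — skip
          Clio→Elko: Elko black — skip
        Clio black
        Dover→Mesa: Mesa black — skip
        Dover→Hilo: Hilo is gray → back edge
Back edge closes the cycle Hilo → Napa → Brent → Dover → Hilo; its vertices are {Hilo, Napa, Brent, Dover}.

Hilo, Napa, Brent, Dover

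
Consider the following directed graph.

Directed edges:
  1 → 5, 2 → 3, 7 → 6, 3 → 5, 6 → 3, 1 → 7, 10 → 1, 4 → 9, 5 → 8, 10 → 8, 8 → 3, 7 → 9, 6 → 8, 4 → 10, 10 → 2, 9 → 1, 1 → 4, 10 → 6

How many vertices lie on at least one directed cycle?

8

A vertex is on a directed cycle iff it belongs to a strongly connected component of size ≥ 2 (or has a self-loop).
The vertices on cycles are {1, 3, 4, 5, 7, 8, 9, 10} — 8 in total.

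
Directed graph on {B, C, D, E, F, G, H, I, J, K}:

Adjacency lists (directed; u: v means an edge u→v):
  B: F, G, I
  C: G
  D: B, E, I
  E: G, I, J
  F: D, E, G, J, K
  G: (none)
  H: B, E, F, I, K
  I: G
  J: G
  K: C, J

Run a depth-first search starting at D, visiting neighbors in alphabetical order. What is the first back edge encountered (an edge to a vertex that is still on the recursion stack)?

DFS from D (visiting neighbors in alphabetical order); mark gray on enter, black on exit:
D gray
  B gray
    F gray
      F→D: D is gray → back edge
First back edge: F → D.

F→D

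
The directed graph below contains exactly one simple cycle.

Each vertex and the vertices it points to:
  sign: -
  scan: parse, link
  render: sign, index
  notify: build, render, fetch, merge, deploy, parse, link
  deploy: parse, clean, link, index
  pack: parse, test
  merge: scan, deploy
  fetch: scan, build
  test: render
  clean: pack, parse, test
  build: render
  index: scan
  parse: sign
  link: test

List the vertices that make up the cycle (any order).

DFS with gray/black marking from link:
link gray
  test gray
    render gray
      sign gray
      sign black
      index gray
        scan gray
          parse gray
            parse→sign: sign black — skip
          parse black
          scan→link: link is gray → back edge
Back edge closes the cycle link → test → render → index → scan → link; its vertices are {link, scan, test, index, render}.

link, scan, test, index, render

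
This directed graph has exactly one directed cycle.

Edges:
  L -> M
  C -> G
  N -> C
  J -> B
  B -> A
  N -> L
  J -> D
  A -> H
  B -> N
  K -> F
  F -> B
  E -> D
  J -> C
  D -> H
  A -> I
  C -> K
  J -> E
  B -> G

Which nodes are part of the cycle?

B, C, F, K, N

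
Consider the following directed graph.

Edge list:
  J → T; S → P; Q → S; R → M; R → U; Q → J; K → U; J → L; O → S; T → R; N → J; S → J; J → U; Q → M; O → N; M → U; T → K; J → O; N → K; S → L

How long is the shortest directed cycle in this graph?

For each vertex v, BFS finds the shortest path from v back to v.
The shortest such closed walk is J → O → S → J, length 3.

3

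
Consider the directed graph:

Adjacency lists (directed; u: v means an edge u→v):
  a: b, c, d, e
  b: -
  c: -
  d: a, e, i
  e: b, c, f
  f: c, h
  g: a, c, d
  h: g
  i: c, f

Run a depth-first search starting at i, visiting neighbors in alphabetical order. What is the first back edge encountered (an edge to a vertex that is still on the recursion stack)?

d->a

DFS from i (visiting neighbors in alphabetical order); mark gray on enter, black on exit:
i gray
  c gray
  c black
  f gray
    f→c: c black — skip
    h gray
      g gray
        a gray
          b gray
          b black
          a→c: c black — skip
          d gray
            d→a: a is gray → back edge
First back edge: d → a.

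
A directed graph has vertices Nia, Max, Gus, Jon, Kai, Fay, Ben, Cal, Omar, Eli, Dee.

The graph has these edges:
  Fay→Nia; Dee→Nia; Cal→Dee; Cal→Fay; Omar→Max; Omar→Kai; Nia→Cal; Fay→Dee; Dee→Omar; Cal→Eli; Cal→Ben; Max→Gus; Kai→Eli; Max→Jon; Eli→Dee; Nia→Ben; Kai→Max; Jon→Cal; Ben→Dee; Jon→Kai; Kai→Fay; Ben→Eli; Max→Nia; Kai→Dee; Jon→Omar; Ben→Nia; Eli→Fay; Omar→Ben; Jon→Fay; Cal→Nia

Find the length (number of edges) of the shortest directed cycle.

2

For each vertex v, BFS finds the shortest path from v back to v.
The shortest such closed walk is Cal → Nia → Cal, length 2.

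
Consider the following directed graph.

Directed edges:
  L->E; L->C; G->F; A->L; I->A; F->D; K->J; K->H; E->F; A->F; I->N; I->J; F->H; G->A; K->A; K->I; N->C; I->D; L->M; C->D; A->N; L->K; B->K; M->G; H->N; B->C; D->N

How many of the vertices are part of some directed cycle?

9

A vertex is on a directed cycle iff it belongs to a strongly connected component of size ≥ 2 (or has a self-loop).
The vertices on cycles are {A, C, D, G, I, K, L, M, N} — 9 in total.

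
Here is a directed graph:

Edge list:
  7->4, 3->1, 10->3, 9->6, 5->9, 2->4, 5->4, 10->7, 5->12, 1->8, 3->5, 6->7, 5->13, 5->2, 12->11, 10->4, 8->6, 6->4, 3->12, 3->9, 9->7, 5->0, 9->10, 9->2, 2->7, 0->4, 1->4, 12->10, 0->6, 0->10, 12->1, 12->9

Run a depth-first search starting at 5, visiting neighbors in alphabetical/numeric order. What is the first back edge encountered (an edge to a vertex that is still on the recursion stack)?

3→5

DFS from 5 (visiting neighbors in alphabetical/numeric order); mark gray on enter, black on exit:
5 gray
  0 gray
    4 gray
    4 black
    6 gray
      6→4: 4 black — skip
      7 gray
        7→4: 4 black — skip
      7 black
    6 black
    10 gray
      3 gray
        1 gray
          1→4: 4 black — skip
          8 gray
            8→6: 6 black — skip
          8 black
        1 black
        3→5: 5 is gray → back edge
First back edge: 3 → 5.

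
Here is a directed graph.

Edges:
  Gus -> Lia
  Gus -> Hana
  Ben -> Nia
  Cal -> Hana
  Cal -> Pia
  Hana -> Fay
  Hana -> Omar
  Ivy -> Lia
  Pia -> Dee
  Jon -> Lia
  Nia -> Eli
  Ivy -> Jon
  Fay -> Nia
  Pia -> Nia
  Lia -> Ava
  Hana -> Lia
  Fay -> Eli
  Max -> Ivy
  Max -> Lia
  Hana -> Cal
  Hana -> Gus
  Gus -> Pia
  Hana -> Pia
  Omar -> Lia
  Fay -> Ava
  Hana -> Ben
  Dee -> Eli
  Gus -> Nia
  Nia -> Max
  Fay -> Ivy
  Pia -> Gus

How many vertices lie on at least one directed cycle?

A vertex is on a directed cycle iff it belongs to a strongly connected component of size ≥ 2 (or has a self-loop).
The vertices on cycles are {Cal, Gus, Pia, Hana} — 4 in total.

4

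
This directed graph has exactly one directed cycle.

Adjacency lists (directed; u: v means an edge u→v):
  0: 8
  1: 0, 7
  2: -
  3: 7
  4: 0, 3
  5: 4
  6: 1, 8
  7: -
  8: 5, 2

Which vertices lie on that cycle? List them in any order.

0, 4, 5, 8

DFS with gray/black marking from 8:
8 gray
  5 gray
    4 gray
      0 gray
        0→8: 8 is gray → back edge
Back edge closes the cycle 8 → 5 → 4 → 0 → 8; its vertices are {0, 4, 5, 8}.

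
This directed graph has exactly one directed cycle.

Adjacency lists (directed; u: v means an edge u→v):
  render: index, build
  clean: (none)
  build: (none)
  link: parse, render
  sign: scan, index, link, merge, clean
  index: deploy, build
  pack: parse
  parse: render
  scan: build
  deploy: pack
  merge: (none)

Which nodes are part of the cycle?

pack, index, parse, deploy, render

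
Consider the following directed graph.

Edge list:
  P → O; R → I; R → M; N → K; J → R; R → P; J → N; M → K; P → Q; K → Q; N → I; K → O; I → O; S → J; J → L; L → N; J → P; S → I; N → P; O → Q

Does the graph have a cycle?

No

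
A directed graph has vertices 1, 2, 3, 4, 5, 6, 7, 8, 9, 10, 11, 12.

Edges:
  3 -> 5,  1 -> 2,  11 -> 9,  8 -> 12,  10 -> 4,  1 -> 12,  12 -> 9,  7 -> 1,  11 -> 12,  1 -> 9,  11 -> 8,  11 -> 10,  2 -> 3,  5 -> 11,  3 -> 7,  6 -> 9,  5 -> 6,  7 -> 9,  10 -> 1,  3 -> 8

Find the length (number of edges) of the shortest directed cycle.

4

For each vertex v, BFS finds the shortest path from v back to v.
The shortest such closed walk is 1 → 2 → 3 → 7 → 1, length 4.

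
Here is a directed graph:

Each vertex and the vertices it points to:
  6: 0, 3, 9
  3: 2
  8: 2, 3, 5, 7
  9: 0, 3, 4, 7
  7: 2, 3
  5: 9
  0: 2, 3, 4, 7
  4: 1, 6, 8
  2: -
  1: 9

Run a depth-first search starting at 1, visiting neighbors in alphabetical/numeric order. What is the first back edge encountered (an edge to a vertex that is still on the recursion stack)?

DFS from 1 (visiting neighbors in alphabetical/numeric order); mark gray on enter, black on exit:
1 gray
  9 gray
    0 gray
      2 gray
      2 black
      3 gray
        3→2: 2 black — skip
      3 black
      4 gray
        4→1: 1 is gray → back edge
First back edge: 4 → 1.

4→1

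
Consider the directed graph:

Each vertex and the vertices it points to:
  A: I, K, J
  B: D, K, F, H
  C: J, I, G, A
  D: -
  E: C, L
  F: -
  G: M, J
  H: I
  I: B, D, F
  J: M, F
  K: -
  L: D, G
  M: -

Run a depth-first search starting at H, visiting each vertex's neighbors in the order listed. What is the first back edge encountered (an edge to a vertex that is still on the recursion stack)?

B→H

DFS from H (visiting each vertex's neighbors in the order listed); mark gray on enter, black on exit:
H gray
  I gray
    B gray
      D gray
      D black
      K gray
      K black
      F gray
      F black
      B→H: H is gray → back edge
First back edge: B → H.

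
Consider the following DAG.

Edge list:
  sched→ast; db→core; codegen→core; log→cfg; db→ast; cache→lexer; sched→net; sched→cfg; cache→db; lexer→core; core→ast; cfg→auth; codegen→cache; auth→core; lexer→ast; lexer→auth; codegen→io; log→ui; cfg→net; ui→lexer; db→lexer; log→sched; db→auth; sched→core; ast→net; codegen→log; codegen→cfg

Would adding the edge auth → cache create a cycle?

Adding auth→cache creates a cycle iff cache can already reach auth.
Path from cache: cache → db → auth.
So cache → … → auth → cache is a cycle.

Yes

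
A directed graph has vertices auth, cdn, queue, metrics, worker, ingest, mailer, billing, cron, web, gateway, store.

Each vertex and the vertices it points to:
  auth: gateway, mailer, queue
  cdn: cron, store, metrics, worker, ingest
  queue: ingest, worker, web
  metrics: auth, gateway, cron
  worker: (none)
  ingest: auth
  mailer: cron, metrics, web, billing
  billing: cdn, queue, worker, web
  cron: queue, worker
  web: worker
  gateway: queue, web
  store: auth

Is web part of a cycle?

No

web lies on a cycle iff there is a path from web back to itself.
Exploring from web, it never reaches itself; equivalently, its strongly connected component is a singleton.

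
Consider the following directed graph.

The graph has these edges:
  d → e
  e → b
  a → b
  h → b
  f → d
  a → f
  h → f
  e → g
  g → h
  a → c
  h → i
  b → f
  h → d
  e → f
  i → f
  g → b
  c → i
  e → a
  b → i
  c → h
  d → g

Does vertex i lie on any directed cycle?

Yes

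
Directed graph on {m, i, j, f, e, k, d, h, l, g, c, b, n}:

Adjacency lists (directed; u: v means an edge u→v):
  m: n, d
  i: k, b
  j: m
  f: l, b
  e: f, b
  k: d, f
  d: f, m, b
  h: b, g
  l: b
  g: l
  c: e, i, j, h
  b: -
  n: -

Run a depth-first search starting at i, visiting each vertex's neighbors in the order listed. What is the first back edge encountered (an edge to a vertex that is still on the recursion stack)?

m→d

DFS from i (visiting each vertex's neighbors in the order listed); mark gray on enter, black on exit:
i gray
  k gray
    d gray
      f gray
        l gray
          b gray
          b black
        l black
        f→b: b black — skip
      f black
      m gray
        n gray
        n black
        m→d: d is gray → back edge
First back edge: m → d.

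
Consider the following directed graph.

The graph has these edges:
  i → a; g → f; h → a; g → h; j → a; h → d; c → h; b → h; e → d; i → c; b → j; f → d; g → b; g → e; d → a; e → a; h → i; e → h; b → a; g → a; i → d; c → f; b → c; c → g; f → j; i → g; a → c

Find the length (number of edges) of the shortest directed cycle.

3

For each vertex v, BFS finds the shortest path from v back to v.
The shortest such closed walk is i → g → h → i, length 3.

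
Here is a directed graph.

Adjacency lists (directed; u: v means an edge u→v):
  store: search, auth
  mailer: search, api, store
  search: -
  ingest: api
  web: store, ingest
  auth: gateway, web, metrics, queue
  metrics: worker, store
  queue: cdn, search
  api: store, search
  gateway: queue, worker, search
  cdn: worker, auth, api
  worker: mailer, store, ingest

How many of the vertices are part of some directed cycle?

11

A vertex is on a directed cycle iff it belongs to a strongly connected component of size ≥ 2 (or has a self-loop).
The vertices on cycles are {api, cdn, web, auth, queue, store, ingest, mailer, worker, gateway, metrics} — 11 in total.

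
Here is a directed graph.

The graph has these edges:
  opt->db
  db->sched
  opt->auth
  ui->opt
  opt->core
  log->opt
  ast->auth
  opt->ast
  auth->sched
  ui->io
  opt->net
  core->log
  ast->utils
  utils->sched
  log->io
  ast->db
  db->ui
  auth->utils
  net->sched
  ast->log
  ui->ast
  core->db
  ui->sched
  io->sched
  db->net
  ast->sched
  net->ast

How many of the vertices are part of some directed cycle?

A vertex is on a directed cycle iff it belongs to a strongly connected component of size ≥ 2 (or has a self-loop).
The vertices on cycles are {db, ui, ast, log, net, opt, core} — 7 in total.

7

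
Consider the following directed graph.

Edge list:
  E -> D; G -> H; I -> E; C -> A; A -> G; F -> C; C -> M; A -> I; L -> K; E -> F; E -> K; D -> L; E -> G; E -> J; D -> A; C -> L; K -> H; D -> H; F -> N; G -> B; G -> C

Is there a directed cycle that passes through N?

N lies on a cycle iff there is a path from N back to itself.
Exploring from N, it never reaches itself; equivalently, its strongly connected component is a singleton.

No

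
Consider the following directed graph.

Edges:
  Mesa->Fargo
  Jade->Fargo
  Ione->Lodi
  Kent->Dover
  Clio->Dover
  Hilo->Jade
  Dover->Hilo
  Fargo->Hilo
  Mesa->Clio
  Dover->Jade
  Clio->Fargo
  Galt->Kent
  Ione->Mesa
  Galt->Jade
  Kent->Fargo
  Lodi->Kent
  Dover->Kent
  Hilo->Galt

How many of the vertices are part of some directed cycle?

6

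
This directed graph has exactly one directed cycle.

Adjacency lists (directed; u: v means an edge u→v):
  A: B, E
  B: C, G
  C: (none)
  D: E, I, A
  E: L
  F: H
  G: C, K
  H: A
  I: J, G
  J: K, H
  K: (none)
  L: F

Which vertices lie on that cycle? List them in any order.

A, E, F, H, L

DFS with gray/black marking from A:
A gray
  B gray
    C gray
    C black
    G gray
      G→C: C black — skip
      K gray
      K black
    G black
  B black
  E gray
    L gray
      F gray
        H gray
          H→A: A is gray → back edge
Back edge closes the cycle A → E → L → F → H → A; its vertices are {A, E, F, H, L}.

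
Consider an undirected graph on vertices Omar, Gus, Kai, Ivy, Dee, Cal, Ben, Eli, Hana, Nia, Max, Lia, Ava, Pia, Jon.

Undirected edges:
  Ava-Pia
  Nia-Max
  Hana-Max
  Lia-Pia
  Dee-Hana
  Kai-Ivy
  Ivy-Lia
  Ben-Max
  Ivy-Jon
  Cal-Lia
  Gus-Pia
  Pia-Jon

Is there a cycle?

Yes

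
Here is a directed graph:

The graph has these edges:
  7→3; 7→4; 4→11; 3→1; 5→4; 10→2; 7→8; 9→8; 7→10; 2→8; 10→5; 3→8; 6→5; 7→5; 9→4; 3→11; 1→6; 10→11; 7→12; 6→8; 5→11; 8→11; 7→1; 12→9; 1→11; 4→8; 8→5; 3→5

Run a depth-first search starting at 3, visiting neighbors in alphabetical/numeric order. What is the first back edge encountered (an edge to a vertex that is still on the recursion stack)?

8→5

DFS from 3 (visiting neighbors in alphabetical/numeric order); mark gray on enter, black on exit:
3 gray
  1 gray
    6 gray
      5 gray
        4 gray
          8 gray
            8→5: 5 is gray → back edge
First back edge: 8 → 5.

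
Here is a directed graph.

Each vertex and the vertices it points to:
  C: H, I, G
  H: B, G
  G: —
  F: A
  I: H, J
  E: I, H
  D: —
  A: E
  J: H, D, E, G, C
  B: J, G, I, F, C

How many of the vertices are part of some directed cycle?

8

A vertex is on a directed cycle iff it belongs to a strongly connected component of size ≥ 2 (or has a self-loop).
The vertices on cycles are {A, B, C, E, F, H, I, J} — 8 in total.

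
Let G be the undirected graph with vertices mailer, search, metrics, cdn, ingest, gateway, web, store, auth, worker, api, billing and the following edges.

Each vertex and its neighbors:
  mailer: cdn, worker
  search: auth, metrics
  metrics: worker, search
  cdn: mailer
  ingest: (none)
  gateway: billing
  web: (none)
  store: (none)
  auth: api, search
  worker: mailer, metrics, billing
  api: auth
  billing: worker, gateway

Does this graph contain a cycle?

DFS, tracking each vertex's parent; an edge to a visited non-parent vertex closes a cycle.
Start from web:
visit web (parent –)
visit mailer (parent –)
  visit cdn (parent mailer)
    cdn–mailer: parent, skip
  visit worker (parent mailer)
    worker–mailer: parent, skip
    visit metrics (parent worker)
      metrics–worker: parent, skip
      visit search (parent metrics)
        visit auth (parent search)
          visit api (parent auth)
            api–auth: parent, skip
          auth–search: parent, skip
        search–metrics: parent, skip
    visit billing (parent worker)
      billing–worker: parent, skip
      visit gateway (parent billing)
        gateway–billing: parent, skip
visit ingest (parent –)
visit store (parent –)
No non-parent visited neighbor found — the graph is a forest.

No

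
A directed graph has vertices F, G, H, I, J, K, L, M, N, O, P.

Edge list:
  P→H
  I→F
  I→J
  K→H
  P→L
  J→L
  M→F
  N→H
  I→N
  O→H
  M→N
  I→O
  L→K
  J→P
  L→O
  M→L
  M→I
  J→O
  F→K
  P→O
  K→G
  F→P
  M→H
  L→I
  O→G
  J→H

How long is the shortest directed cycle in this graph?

3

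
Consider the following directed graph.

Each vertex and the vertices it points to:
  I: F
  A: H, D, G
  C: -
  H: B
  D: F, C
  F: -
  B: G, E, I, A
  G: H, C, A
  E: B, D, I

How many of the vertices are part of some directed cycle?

5

A vertex is on a directed cycle iff it belongs to a strongly connected component of size ≥ 2 (or has a self-loop).
The vertices on cycles are {A, B, E, G, H} — 5 in total.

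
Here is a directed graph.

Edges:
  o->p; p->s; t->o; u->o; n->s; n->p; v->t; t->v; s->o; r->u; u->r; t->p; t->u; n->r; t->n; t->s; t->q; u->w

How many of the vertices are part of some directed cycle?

7

A vertex is on a directed cycle iff it belongs to a strongly connected component of size ≥ 2 (or has a self-loop).
The vertices on cycles are {o, p, r, s, t, u, v} — 7 in total.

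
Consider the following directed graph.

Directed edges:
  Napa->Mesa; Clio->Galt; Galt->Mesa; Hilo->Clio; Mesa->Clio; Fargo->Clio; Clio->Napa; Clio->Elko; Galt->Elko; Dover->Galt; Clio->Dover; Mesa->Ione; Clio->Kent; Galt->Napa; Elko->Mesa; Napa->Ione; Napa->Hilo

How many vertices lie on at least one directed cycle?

7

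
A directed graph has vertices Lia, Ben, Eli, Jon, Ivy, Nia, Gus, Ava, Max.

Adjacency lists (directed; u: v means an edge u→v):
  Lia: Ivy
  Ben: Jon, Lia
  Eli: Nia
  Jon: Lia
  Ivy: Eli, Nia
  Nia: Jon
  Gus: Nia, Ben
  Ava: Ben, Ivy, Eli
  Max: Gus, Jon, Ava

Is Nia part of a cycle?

Nia is on a cycle iff Nia can reach itself via ≥1 edge.
Nia → Jon → Lia → Ivy → Nia — yes.

Yes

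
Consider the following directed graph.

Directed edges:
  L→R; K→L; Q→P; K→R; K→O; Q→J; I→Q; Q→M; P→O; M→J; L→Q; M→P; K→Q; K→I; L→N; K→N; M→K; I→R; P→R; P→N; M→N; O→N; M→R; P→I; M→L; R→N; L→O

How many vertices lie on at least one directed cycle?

6

A vertex is on a directed cycle iff it belongs to a strongly connected component of size ≥ 2 (or has a self-loop).
The vertices on cycles are {I, K, L, M, P, Q} — 6 in total.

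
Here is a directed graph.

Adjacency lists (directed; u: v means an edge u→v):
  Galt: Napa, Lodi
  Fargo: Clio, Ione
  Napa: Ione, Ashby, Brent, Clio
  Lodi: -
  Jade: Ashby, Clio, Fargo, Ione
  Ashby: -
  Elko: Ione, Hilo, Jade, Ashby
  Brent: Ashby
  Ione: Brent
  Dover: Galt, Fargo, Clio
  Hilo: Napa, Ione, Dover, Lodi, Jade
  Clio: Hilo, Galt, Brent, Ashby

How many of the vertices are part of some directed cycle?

7

A vertex is on a directed cycle iff it belongs to a strongly connected component of size ≥ 2 (or has a self-loop).
The vertices on cycles are {Clio, Galt, Hilo, Jade, Napa, Dover, Fargo} — 7 in total.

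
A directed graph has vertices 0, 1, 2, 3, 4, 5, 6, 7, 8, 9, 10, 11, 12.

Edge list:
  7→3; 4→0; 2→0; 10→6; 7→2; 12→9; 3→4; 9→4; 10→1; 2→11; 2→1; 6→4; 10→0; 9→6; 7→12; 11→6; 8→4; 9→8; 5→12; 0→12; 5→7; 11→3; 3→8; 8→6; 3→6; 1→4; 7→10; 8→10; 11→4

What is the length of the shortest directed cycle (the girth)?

For each vertex v, BFS finds the shortest path from v back to v.
The shortest such closed walk is 0 → 12 → 9 → 4 → 0, length 4.

4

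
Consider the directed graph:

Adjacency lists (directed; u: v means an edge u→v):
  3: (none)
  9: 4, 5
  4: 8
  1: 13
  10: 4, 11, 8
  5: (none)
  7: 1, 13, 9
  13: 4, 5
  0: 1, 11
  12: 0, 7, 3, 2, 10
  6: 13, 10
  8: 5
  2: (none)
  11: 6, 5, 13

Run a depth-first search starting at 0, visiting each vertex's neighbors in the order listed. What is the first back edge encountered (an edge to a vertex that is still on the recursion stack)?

DFS from 0 (visiting each vertex's neighbors in the order listed); mark gray on enter, black on exit:
0 gray
  1 gray
    13 gray
      4 gray
        8 gray
          5 gray
          5 black
        8 black
      4 black
      13→5: 5 black — skip
    13 black
  1 black
  11 gray
    6 gray
      6→13: 13 black — skip
      10 gray
        10→4: 4 black — skip
        10→11: 11 is gray → back edge
First back edge: 10 → 11.

10->11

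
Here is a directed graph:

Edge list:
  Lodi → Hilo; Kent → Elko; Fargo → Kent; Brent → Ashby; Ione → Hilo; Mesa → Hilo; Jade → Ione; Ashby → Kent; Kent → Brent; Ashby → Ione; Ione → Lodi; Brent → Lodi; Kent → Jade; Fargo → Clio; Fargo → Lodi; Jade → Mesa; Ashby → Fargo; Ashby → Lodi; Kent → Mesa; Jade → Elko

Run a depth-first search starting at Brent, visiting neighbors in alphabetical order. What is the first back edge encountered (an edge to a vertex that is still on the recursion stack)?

Kent->Brent

DFS from Brent (visiting neighbors in alphabetical order); mark gray on enter, black on exit:
Brent gray
  Ashby gray
    Fargo gray
      Clio gray
      Clio black
      Kent gray
        Kent→Brent: Brent is gray → back edge
First back edge: Kent → Brent.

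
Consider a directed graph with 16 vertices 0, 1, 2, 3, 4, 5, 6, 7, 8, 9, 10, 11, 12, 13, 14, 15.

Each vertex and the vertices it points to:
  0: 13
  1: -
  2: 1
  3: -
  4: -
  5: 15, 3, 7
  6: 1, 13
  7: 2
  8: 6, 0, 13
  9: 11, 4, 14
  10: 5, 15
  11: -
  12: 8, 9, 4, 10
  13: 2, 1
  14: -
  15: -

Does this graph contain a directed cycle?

No

DFS with white/gray/black marking, starting from 0:
0 gray
  13 gray
    2 gray
      1 gray
      1 black
    2 black
    13→1: 1 black — skip
  13 black
0 black
3 gray
3 black
4 gray
4 black
5 gray
  15 gray
  15 black
  5→3: 3 black — skip
  7 gray
    7→2: 2 black — skip
  7 black
5 black
6 gray
  6→1: 1 black — skip
  6→13: 13 black — skip
6 black
8 gray
  8→6: 6 black — skip
  8→0: 0 black — skip
  8→13: 13 black — skip
8 black
9 gray
  11 gray
  11 black
  9→4: 4 black — skip
  14 gray
  14 black
9 black
10 gray
  10→5: 5 black — skip
  10→15: 15 black — skip
10 black
12 gray
  12→8: 8 black — skip
  12→9: 9 black — skip
  12→4: 4 black — skip
  12→10: 10 black — skip
12 black
Every edge goes to a white or black vertex — no back edge, so the graph is acyclic.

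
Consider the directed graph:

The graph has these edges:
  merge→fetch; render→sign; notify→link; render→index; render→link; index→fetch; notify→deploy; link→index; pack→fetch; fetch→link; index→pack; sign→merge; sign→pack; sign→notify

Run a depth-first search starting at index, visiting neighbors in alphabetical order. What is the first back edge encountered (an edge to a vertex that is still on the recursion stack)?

link->index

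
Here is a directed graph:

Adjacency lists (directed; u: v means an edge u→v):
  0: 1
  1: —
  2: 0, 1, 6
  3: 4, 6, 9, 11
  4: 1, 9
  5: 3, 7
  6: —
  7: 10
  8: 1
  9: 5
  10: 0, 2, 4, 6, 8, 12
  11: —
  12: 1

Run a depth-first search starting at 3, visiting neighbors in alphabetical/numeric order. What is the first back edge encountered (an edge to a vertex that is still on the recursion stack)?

DFS from 3 (visiting neighbors in alphabetical/numeric order); mark gray on enter, black on exit:
3 gray
  4 gray
    1 gray
    1 black
    9 gray
      5 gray
        5→3: 3 is gray → back edge
First back edge: 5 → 3.

5->3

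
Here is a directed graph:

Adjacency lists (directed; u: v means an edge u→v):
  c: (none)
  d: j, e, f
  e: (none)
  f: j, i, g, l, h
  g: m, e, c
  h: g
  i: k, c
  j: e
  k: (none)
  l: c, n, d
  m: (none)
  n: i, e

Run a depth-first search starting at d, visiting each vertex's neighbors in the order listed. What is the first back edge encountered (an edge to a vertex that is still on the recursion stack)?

l->d

DFS from d (visiting each vertex's neighbors in the order listed); mark gray on enter, black on exit:
d gray
  j gray
    e gray
    e black
  j black
  d→e: e black — skip
  f gray
    f→j: j black — skip
    i gray
      k gray
      k black
      c gray
      c black
    i black
    g gray
      m gray
      m black
      g→e: e black — skip
      g→c: c black — skip
    g black
    l gray
      l→c: c black — skip
      n gray
        n→i: i black — skip
        n→e: e black — skip
      n black
      l→d: d is gray → back edge
First back edge: l → d.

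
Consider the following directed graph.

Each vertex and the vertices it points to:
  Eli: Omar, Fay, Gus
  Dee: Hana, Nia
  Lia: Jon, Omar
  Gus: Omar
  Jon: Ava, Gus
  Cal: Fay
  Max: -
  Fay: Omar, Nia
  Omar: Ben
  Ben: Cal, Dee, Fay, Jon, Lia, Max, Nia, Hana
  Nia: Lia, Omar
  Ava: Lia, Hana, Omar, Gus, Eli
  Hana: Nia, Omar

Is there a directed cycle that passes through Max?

No

Max lies on a cycle iff there is a path from Max back to itself.
Exploring from Max, it never reaches itself; equivalently, its strongly connected component is a singleton.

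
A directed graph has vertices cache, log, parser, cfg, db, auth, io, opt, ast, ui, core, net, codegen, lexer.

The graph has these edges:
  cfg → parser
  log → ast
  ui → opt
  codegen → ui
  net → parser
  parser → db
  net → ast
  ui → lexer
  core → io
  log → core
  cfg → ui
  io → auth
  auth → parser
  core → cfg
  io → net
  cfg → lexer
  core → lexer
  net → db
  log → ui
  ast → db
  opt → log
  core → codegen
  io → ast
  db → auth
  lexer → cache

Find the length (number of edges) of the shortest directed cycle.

For each vertex v, BFS finds the shortest path from v back to v.
The shortest such closed walk is log → ui → opt → log, length 3.

3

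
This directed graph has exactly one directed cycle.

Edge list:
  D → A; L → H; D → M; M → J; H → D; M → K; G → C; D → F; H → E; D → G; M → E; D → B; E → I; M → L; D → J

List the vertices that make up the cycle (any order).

D, H, L, M

DFS with gray/black marking from D:
D gray
  B gray
  B black
  A gray
  A black
  F gray
  F black
  G gray
    C gray
    C black
  G black
  J gray
  J black
  M gray
    M→J: J black — skip
    E gray
      I gray
      I black
    E black
    L gray
      H gray
        H→D: D is gray → back edge
Back edge closes the cycle D → M → L → H → D; its vertices are {D, H, L, M}.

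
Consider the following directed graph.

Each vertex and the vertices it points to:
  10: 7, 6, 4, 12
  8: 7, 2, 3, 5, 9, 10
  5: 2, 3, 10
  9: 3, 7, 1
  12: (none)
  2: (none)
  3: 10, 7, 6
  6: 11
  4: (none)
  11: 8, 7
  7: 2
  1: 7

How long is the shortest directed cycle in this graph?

For each vertex v, BFS finds the shortest path from v back to v.
The shortest such closed walk is 8 → 3 → 6 → 11 → 8, length 4.

4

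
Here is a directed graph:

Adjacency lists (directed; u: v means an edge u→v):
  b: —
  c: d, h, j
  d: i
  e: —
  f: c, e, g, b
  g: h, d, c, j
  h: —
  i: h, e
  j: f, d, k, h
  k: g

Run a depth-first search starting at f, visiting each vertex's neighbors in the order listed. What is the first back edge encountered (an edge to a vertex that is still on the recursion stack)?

DFS from f (visiting each vertex's neighbors in the order listed); mark gray on enter, black on exit:
f gray
  c gray
    d gray
      i gray
        h gray
        h black
        e gray
        e black
      i black
    d black
    c→h: h black — skip
    j gray
      j→f: f is gray → back edge
First back edge: j → f.

j->f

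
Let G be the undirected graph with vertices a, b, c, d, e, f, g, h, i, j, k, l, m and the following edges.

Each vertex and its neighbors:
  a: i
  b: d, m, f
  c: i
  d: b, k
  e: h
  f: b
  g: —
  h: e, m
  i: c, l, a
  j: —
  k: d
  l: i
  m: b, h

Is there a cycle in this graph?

DFS, tracking each vertex's parent; an edge to a visited non-parent vertex closes a cycle.
Start from l:
visit l (parent –)
  visit i (parent l)
    visit c (parent i)
      c–i: parent, skip
    i–l: parent, skip
    visit a (parent i)
      a–i: parent, skip
visit b (parent –)
  visit d (parent b)
    d–b: parent, skip
    visit k (parent d)
      k–d: parent, skip
  visit m (parent b)
    m–b: parent, skip
    visit h (parent m)
      visit e (parent h)
        e–h: parent, skip
      h–m: parent, skip
  visit f (parent b)
    f–b: parent, skip
visit g (parent –)
visit j (parent –)
No non-parent visited neighbor found — the graph is a forest.

No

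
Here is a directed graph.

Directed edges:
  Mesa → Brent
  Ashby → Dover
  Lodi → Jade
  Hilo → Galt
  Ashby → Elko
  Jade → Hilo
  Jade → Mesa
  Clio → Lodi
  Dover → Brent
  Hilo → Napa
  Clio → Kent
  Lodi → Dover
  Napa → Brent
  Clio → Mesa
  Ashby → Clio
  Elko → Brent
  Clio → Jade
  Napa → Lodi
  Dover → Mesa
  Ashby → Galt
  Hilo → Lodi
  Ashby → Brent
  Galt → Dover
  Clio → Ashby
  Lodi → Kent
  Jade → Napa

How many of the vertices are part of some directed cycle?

6

A vertex is on a directed cycle iff it belongs to a strongly connected component of size ≥ 2 (or has a self-loop).
The vertices on cycles are {Clio, Hilo, Jade, Lodi, Napa, Ashby} — 6 in total.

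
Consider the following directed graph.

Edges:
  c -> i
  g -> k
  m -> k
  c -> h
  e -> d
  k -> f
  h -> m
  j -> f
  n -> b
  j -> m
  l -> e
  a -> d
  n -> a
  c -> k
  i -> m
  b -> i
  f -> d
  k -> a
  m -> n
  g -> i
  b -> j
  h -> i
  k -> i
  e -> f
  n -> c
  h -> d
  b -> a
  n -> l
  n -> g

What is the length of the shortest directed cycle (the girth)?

3

For each vertex v, BFS finds the shortest path from v back to v.
The shortest such closed walk is m → k → i → m, length 3.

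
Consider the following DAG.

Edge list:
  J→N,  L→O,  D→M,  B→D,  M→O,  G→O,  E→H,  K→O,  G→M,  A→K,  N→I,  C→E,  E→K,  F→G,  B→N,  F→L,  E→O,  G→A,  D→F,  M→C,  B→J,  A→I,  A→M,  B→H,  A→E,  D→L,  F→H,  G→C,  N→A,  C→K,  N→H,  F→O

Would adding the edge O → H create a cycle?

Adding O→H creates a cycle iff H can already reach O.
Explore from H: no path reaches O. The graph stays acyclic.

No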